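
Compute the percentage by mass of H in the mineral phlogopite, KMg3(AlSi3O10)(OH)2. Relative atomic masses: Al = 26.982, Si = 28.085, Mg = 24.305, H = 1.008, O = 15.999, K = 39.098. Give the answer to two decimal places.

Formula mass = 1×39.098 + 3×24.305 + 1×26.982 + 3×28.085 + 12×15.999 + 2×1.008 = 417.254 g/mol, of which 2.016 g is H.
So H makes up 2.016/417.254 = 0.0048 of the mass, i.e. 0.48%.

0.48 weight percent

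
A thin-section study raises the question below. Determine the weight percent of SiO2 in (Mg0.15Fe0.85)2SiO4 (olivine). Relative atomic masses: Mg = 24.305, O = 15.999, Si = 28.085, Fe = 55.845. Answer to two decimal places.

Molar mass of (Mg0.15Fe0.85)2SiO4 = 0.30·24.305 + 1.70·55.845 + 1·28.085 + 4·15.999 = 194.309 g/mol.
Each formula unit contains 1 Si, equivalent to 1/1 = 1.0000 mol SiO2.
M(SiO2) = 1×28.085 + 2×15.999 = 60.083 g/mol.
Mass of SiO2 per formula unit = 1.0000 × 60.083 = 60.083 g.
SiO2 wt% = 60.083 / 194.309 × 100 = 30.92%.

30.92 wt%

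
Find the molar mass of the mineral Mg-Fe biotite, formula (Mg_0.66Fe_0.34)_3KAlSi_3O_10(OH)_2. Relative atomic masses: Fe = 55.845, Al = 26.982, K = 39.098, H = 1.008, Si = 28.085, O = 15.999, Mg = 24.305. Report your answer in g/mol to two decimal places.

M = 1.98(24.305) + 1.02(55.845) + 1(39.098) + 1(26.982) + 3(28.085) + 12(15.999) + 2(1.008)

449.42 g/mol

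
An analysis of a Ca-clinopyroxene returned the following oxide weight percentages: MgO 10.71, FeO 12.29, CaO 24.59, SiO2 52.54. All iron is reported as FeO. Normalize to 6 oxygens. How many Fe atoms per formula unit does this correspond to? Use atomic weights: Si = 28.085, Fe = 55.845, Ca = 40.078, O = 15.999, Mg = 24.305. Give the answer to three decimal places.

0.391 Fe apfu

MgO: 10.71/40.304 = 0.26573 mol → 0.26573 mol Mg, 0.26573 mol O.
FeO: 12.29/71.844 = 0.17107 mol → 0.17107 mol Fe, 0.17107 mol O.
CaO: 24.59/56.077 = 0.43850 mol → 0.43850 mol Ca, 0.43850 mol O.
SiO2: 52.54/60.083 = 0.87446 mol → 0.87446 mol Si, 1.74892 mol O.
Total oxygen = 2.62422 mol. Normalization factor = 6/2.62422 = 2.28639.
Fe per 6 O = 0.17107 × 2.28639 = 0.391.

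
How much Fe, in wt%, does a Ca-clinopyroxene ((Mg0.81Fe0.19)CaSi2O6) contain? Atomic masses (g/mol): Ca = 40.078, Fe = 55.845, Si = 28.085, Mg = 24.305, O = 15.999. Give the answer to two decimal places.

Molar mass of (Mg0.81Fe0.19)CaSi2O6: 0.81×24.305 + 0.19×55.845 + 1×40.078 + 2×28.085 + 6×15.999 = 222.540 g/mol.
Mass of Fe per formula unit: 0.19 × 55.845 = 10.611 g.
Weight fraction Fe = 10.611 / 222.540 = 0.0477.

4.77 wt%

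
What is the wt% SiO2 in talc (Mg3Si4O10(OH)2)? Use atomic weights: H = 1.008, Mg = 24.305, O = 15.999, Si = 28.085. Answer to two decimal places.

Molar mass of Mg3Si4O10(OH)2 = 3×24.305 + 4×28.085 + 12×15.999 + 2×1.008 = 379.259 g/mol.
Each formula unit contains 4 Si, equivalent to 4/1 = 4.0000 mol SiO2.
M(SiO2) = 1×28.085 + 2×15.999 = 60.083 g/mol.
Mass of SiO2 per formula unit = 4.0000 × 60.083 = 240.332 g.
SiO2 wt% = 240.332 / 379.259 × 100 = 63.37%.

63.37 wt%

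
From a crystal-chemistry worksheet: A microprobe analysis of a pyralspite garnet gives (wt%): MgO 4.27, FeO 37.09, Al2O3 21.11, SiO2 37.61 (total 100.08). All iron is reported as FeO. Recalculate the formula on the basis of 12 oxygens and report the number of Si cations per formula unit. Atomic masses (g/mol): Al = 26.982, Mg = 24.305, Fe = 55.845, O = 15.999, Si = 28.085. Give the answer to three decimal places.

4.27 wt% MgO ÷ 40.304 g/mol = 0.10594 mol, giving 0.10594 Mg and 0.10594 O.
37.09 wt% FeO ÷ 71.844 g/mol = 0.51626 mol, giving 0.51626 Fe and 0.51626 O.
21.11 wt% Al2O3 ÷ 101.961 g/mol = 0.20704 mol, giving 0.41408 Al and 0.62112 O.
37.61 wt% SiO2 ÷ 60.083 g/mol = 0.62597 mol, giving 0.62597 Si and 1.25194 O.
Oxygen sums to 2.49526; scaling by 12/2.49526 = 4.80912 puts the formula on 12 O.
Si: 0.62597 × 4.80912 = 3.010 atoms per formula unit.

3.010 Si apfu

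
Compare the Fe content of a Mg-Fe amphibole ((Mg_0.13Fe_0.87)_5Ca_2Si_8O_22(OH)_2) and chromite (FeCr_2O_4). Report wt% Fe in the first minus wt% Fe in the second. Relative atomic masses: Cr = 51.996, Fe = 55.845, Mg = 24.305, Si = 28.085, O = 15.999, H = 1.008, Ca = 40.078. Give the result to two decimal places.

M((Mg_0.13Fe_0.87)_5Ca_2Si_8O_22(OH)_2) = 949.552 g/mol, so wt% Fe = 242.926/949.552 × 100 = 25.58%.
M(FeCr_2O_4) = 223.833 g/mol, so wt% Fe = 55.845/223.833 × 100 = 24.95%.
25.58 − 24.95 = 0.63 pp.

0.63 percentage points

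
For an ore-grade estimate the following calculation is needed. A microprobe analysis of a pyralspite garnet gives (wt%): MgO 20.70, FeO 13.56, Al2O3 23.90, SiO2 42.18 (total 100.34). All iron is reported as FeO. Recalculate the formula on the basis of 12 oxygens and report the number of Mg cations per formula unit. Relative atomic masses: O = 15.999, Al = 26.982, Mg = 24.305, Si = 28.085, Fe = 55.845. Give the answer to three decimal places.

2.194 Mg apfu

20.70 wt% MgO ÷ 40.304 g/mol = 0.51360 mol, giving 0.51360 Mg and 0.51360 O.
13.56 wt% FeO ÷ 71.844 g/mol = 0.18874 mol, giving 0.18874 Fe and 0.18874 O.
23.90 wt% Al2O3 ÷ 101.961 g/mol = 0.23440 mol, giving 0.46880 Al and 0.70320 O.
42.18 wt% SiO2 ÷ 60.083 g/mol = 0.70203 mol, giving 0.70203 Si and 1.40406 O.
Oxygen sums to 2.80960; scaling by 12/2.80960 = 4.27107 puts the formula on 12 O.
Mg: 0.51360 × 4.27107 = 2.194 atoms per formula unit.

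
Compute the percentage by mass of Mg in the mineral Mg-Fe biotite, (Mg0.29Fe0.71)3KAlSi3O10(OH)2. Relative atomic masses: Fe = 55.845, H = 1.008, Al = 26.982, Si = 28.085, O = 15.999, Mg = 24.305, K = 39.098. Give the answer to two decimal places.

4.36 mass %

Formula mass = 0.87*24.305 + 2.13*55.845 + 1*39.098 + 1*26.982 + 3*28.085 + 12*15.999 + 2*1.008 = 484.434 g/mol, of which 21.145 g is Mg.
So Mg makes up 21.145/484.434 = 0.0436 of the mass, i.e. 4.36%.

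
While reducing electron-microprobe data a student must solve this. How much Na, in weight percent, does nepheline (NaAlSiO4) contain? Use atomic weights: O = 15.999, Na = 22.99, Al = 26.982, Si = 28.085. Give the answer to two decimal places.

M(NaAlSiO4) = 142.053 g/mol.
Na contributes 1 × 22.99 = 22.990 g per mole.
22.990/142.053 = 0.1618 → 16.18%.

16.18 weight percent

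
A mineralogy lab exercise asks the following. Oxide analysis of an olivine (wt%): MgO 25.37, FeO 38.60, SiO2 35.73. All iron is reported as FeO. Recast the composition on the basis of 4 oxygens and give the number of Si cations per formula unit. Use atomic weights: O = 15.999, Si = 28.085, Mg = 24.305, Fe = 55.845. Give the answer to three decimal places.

1.010 Si apfu

MgO (M=40.304): mol = 0.62947; Mg = 0.62947, O = 0.62947.
FeO (M=71.844): mol = 0.53728; Fe = 0.53728, O = 0.53728.
SiO2 (M=60.083): mol = 0.59468; Si = 0.59468, O = 1.18936.
ΣO = 2.35611; factor = 4/ΣO = 1.69771.
Si apfu = 0.59468 × 1.69771 = 1.010.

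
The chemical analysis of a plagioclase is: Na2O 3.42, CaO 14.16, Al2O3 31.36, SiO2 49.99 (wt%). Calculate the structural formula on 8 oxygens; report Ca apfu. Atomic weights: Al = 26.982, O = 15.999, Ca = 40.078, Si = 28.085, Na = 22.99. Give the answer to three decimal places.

Na2O: 3.42/61.979 = 0.05518 mol → 0.11036 mol Na, 0.05518 mol O.
CaO: 14.16/56.077 = 0.25251 mol → 0.25251 mol Ca, 0.25251 mol O.
Al2O3: 31.36/101.961 = 0.30757 mol → 0.61514 mol Al, 0.92271 mol O.
SiO2: 49.99/60.083 = 0.83202 mol → 0.83202 mol Si, 1.66404 mol O.
Total oxygen = 2.89444 mol. Normalization factor = 8/2.89444 = 2.76392.
Ca per 8 O = 0.25251 × 2.76392 = 0.698.

0.698 Ca apfu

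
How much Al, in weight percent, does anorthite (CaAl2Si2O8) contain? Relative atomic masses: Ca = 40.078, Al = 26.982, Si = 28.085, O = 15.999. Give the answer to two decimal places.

19.40 weight percent

Formula mass = 1*40.078 + 2*26.982 + 2*28.085 + 8*15.999 = 278.204 g/mol, of which 53.964 g is Al.
So Al makes up 53.964/278.204 = 0.1940 of the mass, i.e. 19.40%.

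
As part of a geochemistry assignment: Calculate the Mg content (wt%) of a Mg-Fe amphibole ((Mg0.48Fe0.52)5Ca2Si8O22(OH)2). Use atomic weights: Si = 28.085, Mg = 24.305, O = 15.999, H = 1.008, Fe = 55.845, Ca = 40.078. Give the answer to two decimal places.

6.52 wt%

M((Mg0.48Fe0.52)5Ca2Si8O22(OH)2) = 894.357 g/mol.
Mg contributes 2.40 × 24.305 = 58.332 g per mole.
58.332/894.357 = 0.0652 → 6.52%.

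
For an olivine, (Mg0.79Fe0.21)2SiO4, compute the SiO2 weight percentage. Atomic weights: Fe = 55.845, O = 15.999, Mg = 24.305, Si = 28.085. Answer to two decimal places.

Formula mass = 153.938 g/mol.
1 Si → 1.0000 mol SiO2 per formula unit; M(SiO2) = 60.083, so SiO2 mass = 60.083 g.
60.083/153.938 × 100 = 39.03 wt%.

39.03 wt%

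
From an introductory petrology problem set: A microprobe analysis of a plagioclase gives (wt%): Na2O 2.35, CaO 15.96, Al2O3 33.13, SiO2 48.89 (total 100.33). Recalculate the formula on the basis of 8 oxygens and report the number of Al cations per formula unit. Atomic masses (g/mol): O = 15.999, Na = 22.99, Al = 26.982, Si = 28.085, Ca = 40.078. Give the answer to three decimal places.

1.778 Al apfu

2.35 wt% Na2O ÷ 61.979 g/mol = 0.03792 mol, giving 0.07584 Na and 0.03792 O.
15.96 wt% CaO ÷ 56.077 g/mol = 0.28461 mol, giving 0.28461 Ca and 0.28461 O.
33.13 wt% Al2O3 ÷ 101.961 g/mol = 0.32493 mol, giving 0.64986 Al and 0.97479 O.
48.89 wt% SiO2 ÷ 60.083 g/mol = 0.81371 mol, giving 0.81371 Si and 1.62742 O.
Oxygen sums to 2.92474; scaling by 8/2.92474 = 2.73529 puts the formula on 8 O.
Al: 0.64986 × 2.73529 = 1.778 atoms per formula unit.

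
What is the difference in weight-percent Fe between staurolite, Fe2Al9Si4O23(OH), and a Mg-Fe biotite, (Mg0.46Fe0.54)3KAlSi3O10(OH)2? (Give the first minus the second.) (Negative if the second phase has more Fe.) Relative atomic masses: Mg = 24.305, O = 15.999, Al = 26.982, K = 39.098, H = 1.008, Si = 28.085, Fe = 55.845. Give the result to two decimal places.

-6.21 percentage points

M(Fe2Al9Si4O23(OH)) = 851.852 g/mol, so wt% Fe = 111.690/851.852 × 100 = 13.11%.
M((Mg0.46Fe0.54)3KAlSi3O10(OH)2) = 468.349 g/mol, so wt% Fe = 90.469/468.349 × 100 = 19.32%.
13.11 − 19.32 = -6.21 pp.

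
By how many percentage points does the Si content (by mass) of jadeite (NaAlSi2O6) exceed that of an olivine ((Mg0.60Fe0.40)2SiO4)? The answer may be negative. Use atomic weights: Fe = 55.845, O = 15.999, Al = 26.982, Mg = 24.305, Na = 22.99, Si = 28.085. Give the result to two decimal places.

10.86 percentage points

M(NaAlSi2O6) = 202.136 g/mol, so wt% Si = 56.170/202.136 × 100 = 27.79%.
M((Mg0.60Fe0.40)2SiO4) = 165.923 g/mol, so wt% Si = 28.085/165.923 × 100 = 16.93%.
27.79 − 16.93 = 10.86 pp.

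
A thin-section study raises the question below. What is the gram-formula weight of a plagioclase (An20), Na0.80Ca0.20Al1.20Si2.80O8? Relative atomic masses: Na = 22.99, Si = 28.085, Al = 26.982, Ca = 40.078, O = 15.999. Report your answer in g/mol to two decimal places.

265.42 g/mol

The formula mass is the sum 0.80(22.99) + 0.20(40.078) + 1.20(26.982) + 2.80(28.085) + 8(15.999).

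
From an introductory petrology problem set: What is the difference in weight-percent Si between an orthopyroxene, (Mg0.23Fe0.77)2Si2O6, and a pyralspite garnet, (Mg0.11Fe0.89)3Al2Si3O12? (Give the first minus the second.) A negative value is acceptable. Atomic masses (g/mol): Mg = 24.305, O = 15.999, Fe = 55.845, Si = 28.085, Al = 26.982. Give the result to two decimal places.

Si in (Mg0.23Fe0.77)2Si2O6: molar mass 249.346 g/mol; 2×28.085 = 56.170 g → 22.53 wt%.
Si in (Mg0.11Fe0.89)3Al2Si3O12: molar mass 487.334 g/mol; 3×28.085 = 84.255 g → 17.29 wt%.
Difference = 22.53 − 17.29 = 5.24 percentage points.

5.24 percentage points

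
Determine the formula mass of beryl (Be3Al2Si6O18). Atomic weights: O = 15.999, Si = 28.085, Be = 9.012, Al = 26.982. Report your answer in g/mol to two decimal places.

Be: 3 × 9.012 = 27.0360
Al: 2 × 26.982 = 53.9640
Si: 6 × 28.085 = 168.5100
O: 18 × 15.999 = 287.9820
Summing the contributions gives the formula mass.

537.49 g/mol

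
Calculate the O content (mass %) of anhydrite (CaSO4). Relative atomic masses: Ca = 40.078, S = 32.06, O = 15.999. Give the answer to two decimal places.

47.01 mass %

Formula mass = 1*40.078 + 1*32.06 + 4*15.999 = 136.134 g/mol, of which 63.996 g is O.
So O makes up 63.996/136.134 = 0.4701 of the mass, i.e. 47.01%.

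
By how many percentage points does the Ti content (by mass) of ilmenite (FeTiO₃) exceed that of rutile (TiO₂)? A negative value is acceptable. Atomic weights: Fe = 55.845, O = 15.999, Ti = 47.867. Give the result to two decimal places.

First mineral: 47.867 g Ti in 151.709 g formula = 31.55 wt% Ti.
Second mineral: 47.867 g Ti in 79.865 g formula = 59.93 wt% Ti.
31.55% − 59.93% gives a difference of -28.38 percentage points.

-28.38 percentage points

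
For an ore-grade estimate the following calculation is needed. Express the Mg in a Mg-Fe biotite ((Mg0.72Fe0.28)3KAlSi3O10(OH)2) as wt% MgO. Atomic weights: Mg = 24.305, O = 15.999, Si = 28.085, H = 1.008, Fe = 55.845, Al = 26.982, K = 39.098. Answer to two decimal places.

Molar mass of (Mg0.72Fe0.28)3KAlSi3O10(OH)2 = 2.16*24.305 + 0.84*55.845 + 1*39.098 + 1*26.982 + 3*28.085 + 12*15.999 + 2*1.008 = 443.748 g/mol.
Each formula unit contains 2.16 Mg, equivalent to 2.16/1 = 2.1600 mol MgO.
M(MgO) = 1×24.305 + 1×15.999 = 40.304 g/mol.
Mass of MgO per formula unit = 2.1600 × 40.304 = 87.057 g.
MgO wt% = 87.057 / 443.748 × 100 = 19.62%.

19.62 wt%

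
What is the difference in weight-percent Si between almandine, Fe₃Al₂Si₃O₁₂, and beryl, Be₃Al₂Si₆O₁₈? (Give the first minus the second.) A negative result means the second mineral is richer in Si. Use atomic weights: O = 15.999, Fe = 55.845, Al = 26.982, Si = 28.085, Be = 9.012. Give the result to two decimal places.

M(Fe₃Al₂Si₃O₁₂) = 497.742 g/mol, so wt% Si = 84.255/497.742 × 100 = 16.93%.
M(Be₃Al₂Si₆O₁₈) = 537.492 g/mol, so wt% Si = 168.510/537.492 × 100 = 31.35%.
16.93 − 31.35 = -14.42 pp.

-14.42 percentage points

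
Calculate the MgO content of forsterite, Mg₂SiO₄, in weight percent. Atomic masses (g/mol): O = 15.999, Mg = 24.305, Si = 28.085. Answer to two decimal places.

Formula mass = 140.691 g/mol.
2 Mg → 2.0000 mol MgO per formula unit; M(MgO) = 40.304, so MgO mass = 80.608 g.
80.608/140.691 × 100 = 57.29 wt%.

57.29 wt%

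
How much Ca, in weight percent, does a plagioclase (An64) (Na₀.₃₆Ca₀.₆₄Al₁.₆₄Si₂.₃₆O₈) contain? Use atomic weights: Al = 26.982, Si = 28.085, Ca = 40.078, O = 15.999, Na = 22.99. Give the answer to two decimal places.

9.41 weight percent

Formula mass = 0.36·22.99 + 0.64·40.078 + 1.64·26.982 + 2.36·28.085 + 8·15.999 = 272.449 g/mol, of which 25.650 g is Ca.
So Ca makes up 25.650/272.449 = 0.0941 of the mass, i.e. 9.41%.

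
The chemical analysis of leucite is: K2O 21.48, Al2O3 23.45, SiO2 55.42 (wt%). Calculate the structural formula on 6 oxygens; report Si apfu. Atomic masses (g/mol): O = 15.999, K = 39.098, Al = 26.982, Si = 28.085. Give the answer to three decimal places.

2.003 Si apfu

21.48 wt% K2O ÷ 94.195 g/mol = 0.22804 mol, giving 0.45608 K and 0.22804 O.
23.45 wt% Al2O3 ÷ 101.961 g/mol = 0.22999 mol, giving 0.45998 Al and 0.68997 O.
55.42 wt% SiO2 ÷ 60.083 g/mol = 0.92239 mol, giving 0.92239 Si and 1.84478 O.
Oxygen sums to 2.76279; scaling by 6/2.76279 = 2.17172 puts the formula on 6 O.
Si: 0.92239 × 2.17172 = 2.003 atoms per formula unit.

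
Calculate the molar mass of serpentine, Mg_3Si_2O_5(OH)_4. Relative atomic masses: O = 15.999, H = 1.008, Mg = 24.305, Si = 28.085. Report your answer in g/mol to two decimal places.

277.11 g/mol

Mg: 3 × 24.305 = 72.9150
Si: 2 × 28.085 = 56.1700
O: 9 × 15.999 = 143.9910
H: 4 × 1.008 = 4.0320
Summing the contributions gives the formula mass.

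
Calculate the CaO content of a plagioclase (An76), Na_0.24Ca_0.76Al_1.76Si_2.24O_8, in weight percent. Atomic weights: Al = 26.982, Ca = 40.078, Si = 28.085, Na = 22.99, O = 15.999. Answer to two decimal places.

M(Na_0.24Ca_0.76Al_1.76Si_2.24O_8) = 274.368 g/mol; M(CaO) = 56.077 g/mol.
Moles CaO per formula unit = 0.76 Ca ÷ 1 = 0.7600.
CaO fraction = (0.7600 × 56.077) / 274.368 = 42.619/274.368 = 0.1553.

15.53 wt%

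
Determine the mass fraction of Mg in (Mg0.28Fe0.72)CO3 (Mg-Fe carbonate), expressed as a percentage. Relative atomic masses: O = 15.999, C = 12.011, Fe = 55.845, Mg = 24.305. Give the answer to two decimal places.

6.36 mass %

Formula mass = 0.28*24.305 + 0.72*55.845 + 1*12.011 + 3*15.999 = 107.022 g/mol, of which 6.805 g is Mg.
So Mg makes up 6.805/107.022 = 0.0636 of the mass, i.e. 6.36%.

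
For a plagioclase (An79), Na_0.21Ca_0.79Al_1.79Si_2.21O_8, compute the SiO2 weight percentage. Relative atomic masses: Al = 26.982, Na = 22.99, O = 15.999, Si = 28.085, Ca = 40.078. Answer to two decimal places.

48.31 wt%

M(Na_0.21Ca_0.79Al_1.79Si_2.21O_8) = 274.847 g/mol; M(SiO2) = 60.083 g/mol.
Moles SiO2 per formula unit = 2.21 Si ÷ 1 = 2.2100.
SiO2 fraction = (2.2100 × 60.083) / 274.847 = 132.783/274.847 = 0.4831.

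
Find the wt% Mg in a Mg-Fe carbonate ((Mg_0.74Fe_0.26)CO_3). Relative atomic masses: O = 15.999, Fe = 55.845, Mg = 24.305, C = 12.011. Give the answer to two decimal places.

19.44 wt%

M((Mg_0.74Fe_0.26)CO_3) = 92.513 g/mol.
Mg contributes 0.74 × 24.305 = 17.986 g per mole.
17.986/92.513 = 0.1944 → 19.44%.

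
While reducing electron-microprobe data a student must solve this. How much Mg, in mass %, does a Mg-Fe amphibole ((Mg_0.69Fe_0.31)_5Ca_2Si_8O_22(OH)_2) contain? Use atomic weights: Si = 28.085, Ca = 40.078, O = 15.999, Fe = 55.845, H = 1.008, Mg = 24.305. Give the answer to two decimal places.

Formula mass = 3.45*24.305 + 1.55*55.845 + 2*40.078 + 8*28.085 + 24*15.999 + 2*1.008 = 861.240 g/mol, of which 83.852 g is Mg.
So Mg makes up 83.852/861.240 = 0.0974 of the mass, i.e. 9.74%.

9.74 mass %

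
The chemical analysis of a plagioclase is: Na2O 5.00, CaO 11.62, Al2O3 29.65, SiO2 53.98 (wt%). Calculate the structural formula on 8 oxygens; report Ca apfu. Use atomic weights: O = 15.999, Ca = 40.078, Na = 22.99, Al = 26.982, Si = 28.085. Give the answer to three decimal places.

0.561 Ca apfu

Na2O (M=61.979): mol = 0.08067; Na = 0.16134, O = 0.08067.
CaO (M=56.077): mol = 0.20722; Ca = 0.20722, O = 0.20722.
Al2O3 (M=101.961): mol = 0.29080; Al = 0.58160, O = 0.87240.
SiO2 (M=60.083): mol = 0.89842; Si = 0.89842, O = 1.79684.
ΣO = 2.95713; factor = 8/ΣO = 2.70533.
Ca apfu = 0.20722 × 2.70533 = 0.561.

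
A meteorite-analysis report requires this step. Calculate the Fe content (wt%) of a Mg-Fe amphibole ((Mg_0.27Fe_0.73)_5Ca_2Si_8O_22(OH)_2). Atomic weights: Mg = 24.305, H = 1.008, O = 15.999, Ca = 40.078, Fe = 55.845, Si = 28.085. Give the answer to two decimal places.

Formula mass = 1.35×24.305 + 3.65×55.845 + 2×40.078 + 8×28.085 + 24×15.999 + 2×1.008 = 927.474 g/mol, of which 203.834 g is Fe.
So Fe makes up 203.834/927.474 = 0.2198 of the mass, i.e. 21.98%.

21.98 wt%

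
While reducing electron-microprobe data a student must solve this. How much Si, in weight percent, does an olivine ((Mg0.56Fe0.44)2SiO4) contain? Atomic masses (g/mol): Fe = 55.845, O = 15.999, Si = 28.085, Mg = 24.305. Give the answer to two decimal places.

16.67 weight percent

M((Mg0.56Fe0.44)2SiO4) = 168.446 g/mol.
Si contributes 1 × 28.085 = 28.085 g per mole.
28.085/168.446 = 0.1667 → 16.67%.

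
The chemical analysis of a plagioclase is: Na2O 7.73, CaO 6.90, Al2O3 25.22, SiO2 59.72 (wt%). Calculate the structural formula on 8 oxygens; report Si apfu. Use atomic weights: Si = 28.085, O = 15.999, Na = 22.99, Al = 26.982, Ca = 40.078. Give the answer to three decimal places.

2.670 Si apfu

7.73 wt% Na2O ÷ 61.979 g/mol = 0.12472 mol, giving 0.24944 Na and 0.12472 O.
6.90 wt% CaO ÷ 56.077 g/mol = 0.12305 mol, giving 0.12305 Ca and 0.12305 O.
25.22 wt% Al2O3 ÷ 101.961 g/mol = 0.24735 mol, giving 0.49470 Al and 0.74205 O.
59.72 wt% SiO2 ÷ 60.083 g/mol = 0.99396 mol, giving 0.99396 Si and 1.98792 O.
Oxygen sums to 2.97774; scaling by 8/2.97774 = 2.68660 puts the formula on 8 O.
Si: 0.99396 × 2.68660 = 2.670 atoms per formula unit.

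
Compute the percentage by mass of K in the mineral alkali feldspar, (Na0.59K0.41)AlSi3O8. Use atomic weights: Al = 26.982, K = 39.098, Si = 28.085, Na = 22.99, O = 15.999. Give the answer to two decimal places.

M((Na0.59K0.41)AlSi3O8) = 268.823 g/mol.
K contributes 0.41 × 39.098 = 16.030 g per mole.
16.030/268.823 = 0.0596 → 5.96%.

5.96 mass %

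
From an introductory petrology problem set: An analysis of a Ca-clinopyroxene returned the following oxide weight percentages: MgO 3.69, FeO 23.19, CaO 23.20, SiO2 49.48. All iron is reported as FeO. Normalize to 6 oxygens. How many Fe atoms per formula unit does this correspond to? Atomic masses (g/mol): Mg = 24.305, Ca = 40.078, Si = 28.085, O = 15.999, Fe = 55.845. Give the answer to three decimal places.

0.782 Fe apfu

MgO (M=40.304): mol = 0.09155; Mg = 0.09155, O = 0.09155.
FeO (M=71.844): mol = 0.32278; Fe = 0.32278, O = 0.32278.
CaO (M=56.077): mol = 0.41372; Ca = 0.41372, O = 0.41372.
SiO2 (M=60.083): mol = 0.82353; Si = 0.82353, O = 1.64706.
ΣO = 2.47511; factor = 6/ΣO = 2.42413.
Fe apfu = 0.32278 × 2.42413 = 0.782.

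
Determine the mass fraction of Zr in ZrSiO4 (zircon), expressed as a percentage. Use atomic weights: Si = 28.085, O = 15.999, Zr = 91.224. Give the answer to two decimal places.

49.77 wt%

Formula mass = 1×91.224 + 1×28.085 + 4×15.999 = 183.305 g/mol, of which 91.224 g is Zr.
So Zr makes up 91.224/183.305 = 0.4977 of the mass, i.e. 49.77%.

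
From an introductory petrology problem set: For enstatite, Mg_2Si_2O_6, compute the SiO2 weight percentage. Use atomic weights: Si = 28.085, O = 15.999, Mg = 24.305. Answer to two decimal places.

59.85 wt%

Formula mass = 200.774 g/mol.
2 Si → 2.0000 mol SiO2 per formula unit; M(SiO2) = 60.083, so SiO2 mass = 120.166 g.
120.166/200.774 × 100 = 59.85 wt%.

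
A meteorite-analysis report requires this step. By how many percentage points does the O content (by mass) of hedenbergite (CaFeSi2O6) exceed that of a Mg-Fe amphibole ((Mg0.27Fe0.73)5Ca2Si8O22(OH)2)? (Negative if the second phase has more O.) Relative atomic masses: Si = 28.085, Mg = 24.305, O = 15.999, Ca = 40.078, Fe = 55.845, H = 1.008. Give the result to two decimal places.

M(CaFeSi2O6) = 248.087 g/mol, so wt% O = 95.994/248.087 × 100 = 38.69%.
M((Mg0.27Fe0.73)5Ca2Si8O22(OH)2) = 927.474 g/mol, so wt% O = 383.976/927.474 × 100 = 41.40%.
38.69 − 41.40 = -2.71 pp.

-2.71 percentage points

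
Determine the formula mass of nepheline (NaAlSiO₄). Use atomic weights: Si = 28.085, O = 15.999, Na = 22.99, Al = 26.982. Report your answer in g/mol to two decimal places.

Na: 1 × 22.99 = 22.9900
Al: 1 × 26.982 = 26.9820
Si: 1 × 28.085 = 28.0850
O: 4 × 15.999 = 63.9960
Summing the contributions gives the formula mass.

142.05 g/mol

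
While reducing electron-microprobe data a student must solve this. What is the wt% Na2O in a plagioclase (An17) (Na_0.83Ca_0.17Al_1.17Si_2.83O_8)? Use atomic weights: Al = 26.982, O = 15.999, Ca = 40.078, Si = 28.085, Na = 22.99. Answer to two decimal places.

9.71 wt%

Molar mass of Na_0.83Ca_0.17Al_1.17Si_2.83O_8 = 0.83·22.99 + 0.17·40.078 + 1.17·26.982 + 2.83·28.085 + 8·15.999 = 264.936 g/mol.
Each formula unit contains 0.83 Na, equivalent to 0.83/2 = 0.4150 mol Na2O.
M(Na2O) = 2×22.99 + 1×15.999 = 61.979 g/mol.
Mass of Na2O per formula unit = 0.4150 × 61.979 = 25.721 g.
Na2O wt% = 25.721 / 264.936 × 100 = 9.71%.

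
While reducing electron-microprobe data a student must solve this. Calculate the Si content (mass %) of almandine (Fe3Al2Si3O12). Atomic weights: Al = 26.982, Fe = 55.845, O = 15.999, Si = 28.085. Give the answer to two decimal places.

16.93 mass %

M(Fe3Al2Si3O12) = 497.742 g/mol.
Si contributes 3 × 28.085 = 84.255 g per mole.
84.255/497.742 = 0.1693 → 16.93%.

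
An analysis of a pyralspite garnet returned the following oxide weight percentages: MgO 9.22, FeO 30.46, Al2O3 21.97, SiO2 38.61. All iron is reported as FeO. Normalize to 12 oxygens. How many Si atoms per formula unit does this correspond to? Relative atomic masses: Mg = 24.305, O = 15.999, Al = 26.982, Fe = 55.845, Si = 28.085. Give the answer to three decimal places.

2.984 Si apfu

9.22 wt% MgO ÷ 40.304 g/mol = 0.22876 mol, giving 0.22876 Mg and 0.22876 O.
30.46 wt% FeO ÷ 71.844 g/mol = 0.42397 mol, giving 0.42397 Fe and 0.42397 O.
21.97 wt% Al2O3 ÷ 101.961 g/mol = 0.21547 mol, giving 0.43094 Al and 0.64641 O.
38.61 wt% SiO2 ÷ 60.083 g/mol = 0.64261 mol, giving 0.64261 Si and 1.28522 O.
Oxygen sums to 2.58436; scaling by 12/2.58436 = 4.64332 puts the formula on 12 O.
Si: 0.64261 × 4.64332 = 2.984 atoms per formula unit.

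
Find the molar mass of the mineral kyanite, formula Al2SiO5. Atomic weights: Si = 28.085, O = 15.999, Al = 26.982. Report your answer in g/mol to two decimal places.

The formula mass is the sum 2×26.982 + 1×28.085 + 5×15.999.

162.04 g/mol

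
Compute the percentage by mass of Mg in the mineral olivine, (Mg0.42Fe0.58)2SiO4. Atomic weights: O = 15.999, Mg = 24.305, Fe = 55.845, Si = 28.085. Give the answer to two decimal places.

M((Mg0.42Fe0.58)2SiO4) = 177.277 g/mol.
Mg contributes 0.84 × 24.305 = 20.416 g per mole.
20.416/177.277 = 0.1152 → 11.52%.

11.52 wt%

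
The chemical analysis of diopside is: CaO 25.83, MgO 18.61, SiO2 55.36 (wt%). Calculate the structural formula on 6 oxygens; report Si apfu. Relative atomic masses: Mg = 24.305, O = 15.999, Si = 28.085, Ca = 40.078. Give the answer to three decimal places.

1.999 Si apfu

25.83 wt% CaO ÷ 56.077 g/mol = 0.46062 mol, giving 0.46062 Ca and 0.46062 O.
18.61 wt% MgO ÷ 40.304 g/mol = 0.46174 mol, giving 0.46174 Mg and 0.46174 O.
55.36 wt% SiO2 ÷ 60.083 g/mol = 0.92139 mol, giving 0.92139 Si and 1.84278 O.
Oxygen sums to 2.76514; scaling by 6/2.76514 = 2.16987 puts the formula on 6 O.
Si: 0.92139 × 2.16987 = 1.999 atoms per formula unit.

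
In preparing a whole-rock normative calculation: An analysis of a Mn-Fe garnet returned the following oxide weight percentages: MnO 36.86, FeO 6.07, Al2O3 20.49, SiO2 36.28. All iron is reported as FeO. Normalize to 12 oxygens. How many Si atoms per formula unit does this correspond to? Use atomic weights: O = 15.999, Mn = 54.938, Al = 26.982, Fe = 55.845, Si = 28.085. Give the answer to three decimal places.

3.001 Si apfu

MnO (M=70.937): mol = 0.51962; Mn = 0.51962, O = 0.51962.
FeO (M=71.844): mol = 0.08449; Fe = 0.08449, O = 0.08449.
Al2O3 (M=101.961): mol = 0.20096; Al = 0.40192, O = 0.60288.
SiO2 (M=60.083): mol = 0.60383; Si = 0.60383, O = 1.20766.
ΣO = 2.41465; factor = 12/ΣO = 4.96966.
Si apfu = 0.60383 × 4.96966 = 3.001.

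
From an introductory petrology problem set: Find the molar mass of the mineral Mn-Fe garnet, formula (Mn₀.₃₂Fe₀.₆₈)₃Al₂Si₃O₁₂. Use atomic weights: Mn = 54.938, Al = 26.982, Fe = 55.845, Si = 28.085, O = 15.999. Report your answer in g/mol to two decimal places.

M = 0.96×54.938 + 2.04×55.845 + 2×26.982 + 3×28.085 + 12×15.999

496.87 g/mol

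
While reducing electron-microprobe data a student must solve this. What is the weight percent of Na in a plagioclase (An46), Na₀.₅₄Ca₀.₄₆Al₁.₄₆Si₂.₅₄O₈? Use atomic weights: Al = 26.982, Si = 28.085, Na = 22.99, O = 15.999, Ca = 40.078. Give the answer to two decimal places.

Molar mass of Na₀.₅₄Ca₀.₄₆Al₁.₄₆Si₂.₅₄O₈: 0.54·22.99 + 0.46·40.078 + 1.46·26.982 + 2.54·28.085 + 8·15.999 = 269.572 g/mol.
Mass of Na per formula unit: 0.54 × 22.99 = 12.415 g.
Weight fraction Na = 12.415 / 269.572 = 0.0461.

4.61 mass %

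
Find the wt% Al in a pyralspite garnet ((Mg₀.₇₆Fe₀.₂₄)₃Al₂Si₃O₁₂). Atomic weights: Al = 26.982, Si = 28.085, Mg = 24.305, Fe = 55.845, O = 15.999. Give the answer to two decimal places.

Formula mass = 2.28·24.305 + 0.72·55.845 + 2·26.982 + 3·28.085 + 12·15.999 = 425.831 g/mol, of which 53.964 g is Al.
So Al makes up 53.964/425.831 = 0.1267 of the mass, i.e. 12.67%.

12.67 wt%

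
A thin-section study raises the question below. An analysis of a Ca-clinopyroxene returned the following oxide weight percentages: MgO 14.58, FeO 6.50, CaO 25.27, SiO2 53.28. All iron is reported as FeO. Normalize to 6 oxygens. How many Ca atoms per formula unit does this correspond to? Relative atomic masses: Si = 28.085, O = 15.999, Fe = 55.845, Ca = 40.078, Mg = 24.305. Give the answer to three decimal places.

MgO: 14.58/40.304 = 0.36175 mol → 0.36175 mol Mg, 0.36175 mol O.
FeO: 6.50/71.844 = 0.09047 mol → 0.09047 mol Fe, 0.09047 mol O.
CaO: 25.27/56.077 = 0.45063 mol → 0.45063 mol Ca, 0.45063 mol O.
SiO2: 53.28/60.083 = 0.88677 mol → 0.88677 mol Si, 1.77354 mol O.
Total oxygen = 2.67639 mol. Normalization factor = 6/2.67639 = 2.24183.
Ca per 6 O = 0.45063 × 2.24183 = 1.010.

1.010 Ca apfu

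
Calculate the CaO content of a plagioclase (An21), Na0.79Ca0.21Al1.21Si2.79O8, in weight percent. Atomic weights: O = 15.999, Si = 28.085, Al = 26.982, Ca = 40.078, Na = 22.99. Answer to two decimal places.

M(Na0.79Ca0.21Al1.21Si2.79O8) = 265.576 g/mol; M(CaO) = 56.077 g/mol.
Moles CaO per formula unit = 0.21 Ca ÷ 1 = 0.2100.
CaO fraction = (0.2100 × 56.077) / 265.576 = 11.776/265.576 = 0.0443.

4.43 wt%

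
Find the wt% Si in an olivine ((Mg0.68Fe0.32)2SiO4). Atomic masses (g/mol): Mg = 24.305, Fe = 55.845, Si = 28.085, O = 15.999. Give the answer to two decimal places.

17.46 wt%

Molar mass of (Mg0.68Fe0.32)2SiO4: 1.36*24.305 + 0.64*55.845 + 1*28.085 + 4*15.999 = 160.877 g/mol.
Mass of Si per formula unit: 1 × 28.085 = 28.085 g.
Weight fraction Si = 28.085 / 160.877 = 0.1746.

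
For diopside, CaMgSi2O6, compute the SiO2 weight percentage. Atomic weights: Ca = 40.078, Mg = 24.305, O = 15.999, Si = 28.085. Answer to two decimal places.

55.49 wt%

Molar mass of CaMgSi2O6 = 1·40.078 + 1·24.305 + 2·28.085 + 6·15.999 = 216.547 g/mol.
Each formula unit contains 2 Si, equivalent to 2/1 = 2.0000 mol SiO2.
M(SiO2) = 1×28.085 + 2×15.999 = 60.083 g/mol.
Mass of SiO2 per formula unit = 2.0000 × 60.083 = 120.166 g.
SiO2 wt% = 120.166 / 216.547 × 100 = 55.49%.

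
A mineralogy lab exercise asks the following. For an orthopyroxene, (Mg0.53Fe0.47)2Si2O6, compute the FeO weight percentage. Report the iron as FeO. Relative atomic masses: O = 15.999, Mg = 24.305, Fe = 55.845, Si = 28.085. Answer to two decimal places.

29.31 wt%

M((Mg0.53Fe0.47)2Si2O6) = 230.422 g/mol; M(FeO) = 71.844 g/mol.
Moles FeO per formula unit = 0.94 Fe ÷ 1 = 0.9400.
FeO fraction = (0.9400 × 71.844) / 230.422 = 67.533/230.422 = 0.2931.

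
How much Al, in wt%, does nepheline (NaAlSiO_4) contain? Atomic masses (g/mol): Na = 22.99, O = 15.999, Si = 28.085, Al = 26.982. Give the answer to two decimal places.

Formula mass = 1·22.99 + 1·26.982 + 1·28.085 + 4·15.999 = 142.053 g/mol, of which 26.982 g is Al.
So Al makes up 26.982/142.053 = 0.1899 of the mass, i.e. 18.99%.

18.99 wt%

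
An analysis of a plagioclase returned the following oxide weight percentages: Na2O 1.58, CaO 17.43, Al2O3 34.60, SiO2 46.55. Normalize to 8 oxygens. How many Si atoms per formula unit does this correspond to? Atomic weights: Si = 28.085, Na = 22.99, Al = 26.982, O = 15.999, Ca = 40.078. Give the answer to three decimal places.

Na2O: 1.58/61.979 = 0.02549 mol → 0.05098 mol Na, 0.02549 mol O.
CaO: 17.43/56.077 = 0.31082 mol → 0.31082 mol Ca, 0.31082 mol O.
Al2O3: 34.60/101.961 = 0.33935 mol → 0.67870 mol Al, 1.01805 mol O.
SiO2: 46.55/60.083 = 0.77476 mol → 0.77476 mol Si, 1.54952 mol O.
Total oxygen = 2.90388 mol. Normalization factor = 8/2.90388 = 2.75493.
Si per 8 O = 0.77476 × 2.75493 = 2.134.

2.134 Si apfu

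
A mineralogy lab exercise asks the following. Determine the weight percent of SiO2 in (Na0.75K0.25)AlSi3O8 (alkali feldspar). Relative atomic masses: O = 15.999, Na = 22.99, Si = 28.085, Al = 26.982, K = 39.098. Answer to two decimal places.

67.70 wt%

Molar mass of (Na0.75K0.25)AlSi3O8 = 0.75*22.99 + 0.25*39.098 + 1*26.982 + 3*28.085 + 8*15.999 = 266.246 g/mol.
Each formula unit contains 3 Si, equivalent to 3/1 = 3.0000 mol SiO2.
M(SiO2) = 1×28.085 + 2×15.999 = 60.083 g/mol.
Mass of SiO2 per formula unit = 3.0000 × 60.083 = 180.249 g.
SiO2 wt% = 180.249 / 266.246 × 100 = 67.70%.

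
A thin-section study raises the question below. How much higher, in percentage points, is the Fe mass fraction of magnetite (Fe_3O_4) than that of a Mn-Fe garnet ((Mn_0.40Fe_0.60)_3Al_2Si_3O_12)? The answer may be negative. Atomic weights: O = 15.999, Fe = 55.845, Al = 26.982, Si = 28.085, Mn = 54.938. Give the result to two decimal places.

First mineral: 167.535 g Fe in 231.531 g formula = 72.36 wt% Fe.
Second mineral: 100.521 g Fe in 496.654 g formula = 20.24 wt% Fe.
72.36% − 20.24% gives a difference of 52.12 percentage points.

52.12 percentage points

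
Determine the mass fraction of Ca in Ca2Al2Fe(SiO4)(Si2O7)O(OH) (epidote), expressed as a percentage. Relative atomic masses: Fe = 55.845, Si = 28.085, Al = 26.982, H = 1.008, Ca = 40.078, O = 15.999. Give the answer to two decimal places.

16.59 mass %

Formula mass = 2·40.078 + 2·26.982 + 1·55.845 + 3·28.085 + 13·15.999 + 1·1.008 = 483.215 g/mol, of which 80.156 g is Ca.
So Ca makes up 80.156/483.215 = 0.1659 of the mass, i.e. 16.59%.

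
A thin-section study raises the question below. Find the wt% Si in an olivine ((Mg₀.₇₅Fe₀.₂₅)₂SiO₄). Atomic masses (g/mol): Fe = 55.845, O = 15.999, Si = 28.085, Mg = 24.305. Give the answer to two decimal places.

17.95 mass %

Formula mass = 1.50·24.305 + 0.50·55.845 + 1·28.085 + 4·15.999 = 156.461 g/mol, of which 28.085 g is Si.
So Si makes up 28.085/156.461 = 0.1795 of the mass, i.e. 17.95%.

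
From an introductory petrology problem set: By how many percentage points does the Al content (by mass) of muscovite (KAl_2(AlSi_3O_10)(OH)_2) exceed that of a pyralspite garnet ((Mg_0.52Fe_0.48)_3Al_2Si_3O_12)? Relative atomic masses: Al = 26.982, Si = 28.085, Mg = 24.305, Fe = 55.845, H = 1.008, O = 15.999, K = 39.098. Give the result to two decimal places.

First mineral: 80.946 g Al in 398.303 g formula = 20.32 wt% Al.
Second mineral: 53.964 g Al in 448.540 g formula = 12.03 wt% Al.
20.32% − 12.03% gives a difference of 8.29 percentage points.

8.29 percentage points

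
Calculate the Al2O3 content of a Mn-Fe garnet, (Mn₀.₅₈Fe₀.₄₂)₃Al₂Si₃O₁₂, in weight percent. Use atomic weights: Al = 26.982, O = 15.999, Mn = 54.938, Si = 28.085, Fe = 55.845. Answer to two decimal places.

Formula mass = 496.164 g/mol.
2 Al → 1.0000 mol Al2O3 per formula unit; M(Al2O3) = 101.961, so Al2O3 mass = 101.961 g.
101.961/496.164 × 100 = 20.55 wt%.

20.55 wt%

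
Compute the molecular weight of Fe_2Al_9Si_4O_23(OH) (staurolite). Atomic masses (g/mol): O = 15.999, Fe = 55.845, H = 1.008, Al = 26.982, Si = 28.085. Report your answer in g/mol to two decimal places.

Fe: 2 × 55.845 = 111.6900
Al: 9 × 26.982 = 242.8380
Si: 4 × 28.085 = 112.3400
O: 24 × 15.999 = 383.9760
H: 1 × 1.008 = 1.0080
Summing the contributions gives the formula mass.

851.85 g/mol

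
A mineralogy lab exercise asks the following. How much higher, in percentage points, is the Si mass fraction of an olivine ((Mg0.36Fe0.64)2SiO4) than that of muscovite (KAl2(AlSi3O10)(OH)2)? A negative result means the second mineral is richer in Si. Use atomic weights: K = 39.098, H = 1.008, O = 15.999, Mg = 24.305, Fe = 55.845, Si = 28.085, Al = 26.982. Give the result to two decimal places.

M((Mg0.36Fe0.64)2SiO4) = 181.062 g/mol, so wt% Si = 28.085/181.062 × 100 = 15.51%.
M(KAl2(AlSi3O10)(OH)2) = 398.303 g/mol, so wt% Si = 84.255/398.303 × 100 = 21.15%.
15.51 − 21.15 = -5.64 pp.

-5.64 percentage points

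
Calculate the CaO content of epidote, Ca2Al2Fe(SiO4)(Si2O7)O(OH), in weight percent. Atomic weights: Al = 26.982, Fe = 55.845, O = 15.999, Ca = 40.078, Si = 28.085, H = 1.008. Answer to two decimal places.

23.21 wt%

M(Ca2Al2Fe(SiO4)(Si2O7)O(OH)) = 483.215 g/mol; M(CaO) = 56.077 g/mol.
Moles CaO per formula unit = 2 Ca ÷ 1 = 2.0000.
CaO fraction = (2.0000 × 56.077) / 483.215 = 112.154/483.215 = 0.2321.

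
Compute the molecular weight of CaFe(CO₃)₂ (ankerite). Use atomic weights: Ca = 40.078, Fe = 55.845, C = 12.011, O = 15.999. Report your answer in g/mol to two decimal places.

M = 1(40.078) + 1(55.845) + 2(12.011) + 6(15.999)

215.94 g/mol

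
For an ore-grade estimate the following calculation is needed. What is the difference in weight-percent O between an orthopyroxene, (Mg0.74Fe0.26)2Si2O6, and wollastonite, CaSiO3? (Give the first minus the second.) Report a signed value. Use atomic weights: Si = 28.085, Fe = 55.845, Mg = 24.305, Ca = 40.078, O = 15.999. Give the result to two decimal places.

2.88 percentage points

O in (Mg0.74Fe0.26)2Si2O6: molar mass 217.175 g/mol; 6×15.999 = 95.994 g → 44.20 wt%.
O in CaSiO3: molar mass 116.160 g/mol; 3×15.999 = 47.997 g → 41.32 wt%.
Difference = 44.20 − 41.32 = 2.88 percentage points.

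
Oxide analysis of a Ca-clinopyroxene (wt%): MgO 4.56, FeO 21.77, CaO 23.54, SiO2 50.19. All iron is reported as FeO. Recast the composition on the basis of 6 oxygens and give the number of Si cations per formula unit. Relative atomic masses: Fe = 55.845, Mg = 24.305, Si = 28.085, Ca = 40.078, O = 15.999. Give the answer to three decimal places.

MgO: 4.56/40.304 = 0.11314 mol → 0.11314 mol Mg, 0.11314 mol O.
FeO: 21.77/71.844 = 0.30302 mol → 0.30302 mol Fe, 0.30302 mol O.
CaO: 23.54/56.077 = 0.41978 mol → 0.41978 mol Ca, 0.41978 mol O.
SiO2: 50.19/60.083 = 0.83534 mol → 0.83534 mol Si, 1.67068 mol O.
Total oxygen = 2.50662 mol. Normalization factor = 6/2.50662 = 2.39366.
Si per 6 O = 0.83534 × 2.39366 = 2.000.

2.000 Si apfu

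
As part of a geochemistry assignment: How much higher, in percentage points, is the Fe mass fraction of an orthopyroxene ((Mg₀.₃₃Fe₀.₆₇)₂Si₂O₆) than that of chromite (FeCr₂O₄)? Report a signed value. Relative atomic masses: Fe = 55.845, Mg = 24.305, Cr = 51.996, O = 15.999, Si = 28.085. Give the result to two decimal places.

Fe in (Mg₀.₃₃Fe₀.₆₇)₂Si₂O₆: molar mass 243.038 g/mol; 1.34×55.845 = 74.832 g → 30.79 wt%.
Fe in FeCr₂O₄: molar mass 223.833 g/mol; 1×55.845 = 55.845 g → 24.95 wt%.
Difference = 30.79 − 24.95 = 5.84 percentage points.

5.84 percentage points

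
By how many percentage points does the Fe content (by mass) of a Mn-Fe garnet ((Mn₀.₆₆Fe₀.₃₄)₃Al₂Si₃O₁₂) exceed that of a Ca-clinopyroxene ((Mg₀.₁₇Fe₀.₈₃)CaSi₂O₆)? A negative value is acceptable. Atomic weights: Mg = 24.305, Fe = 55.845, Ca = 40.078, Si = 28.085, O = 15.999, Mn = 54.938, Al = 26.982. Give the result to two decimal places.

-7.61 percentage points

Fe in (Mn₀.₆₆Fe₀.₃₄)₃Al₂Si₃O₁₂: molar mass 495.946 g/mol; 1.02×55.845 = 56.962 g → 11.49 wt%.
Fe in (Mg₀.₁₇Fe₀.₈₃)CaSi₂O₆: molar mass 242.725 g/mol; 0.83×55.845 = 46.351 g → 19.10 wt%.
Difference = 11.49 − 19.10 = -7.61 percentage points.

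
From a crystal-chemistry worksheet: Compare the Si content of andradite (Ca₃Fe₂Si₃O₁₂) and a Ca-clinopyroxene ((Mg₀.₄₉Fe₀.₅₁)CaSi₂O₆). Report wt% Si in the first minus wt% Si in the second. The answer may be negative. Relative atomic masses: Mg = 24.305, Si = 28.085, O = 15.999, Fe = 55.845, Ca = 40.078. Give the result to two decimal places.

-7.57 percentage points

M(Ca₃Fe₂Si₃O₁₂) = 508.167 g/mol, so wt% Si = 84.255/508.167 × 100 = 16.58%.
M((Mg₀.₄₉Fe₀.₅₁)CaSi₂O₆) = 232.632 g/mol, so wt% Si = 56.170/232.632 × 100 = 24.15%.
16.58 − 24.15 = -7.57 pp.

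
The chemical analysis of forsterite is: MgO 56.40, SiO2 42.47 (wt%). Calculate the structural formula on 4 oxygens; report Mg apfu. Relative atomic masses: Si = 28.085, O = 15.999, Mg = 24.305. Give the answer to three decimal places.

1.990 Mg apfu

MgO (M=40.304): mol = 1.39936; Mg = 1.39936, O = 1.39936.
SiO2 (M=60.083): mol = 0.70686; Si = 0.70686, O = 1.41372.
ΣO = 2.81308; factor = 4/ΣO = 1.42193.
Mg apfu = 1.39936 × 1.42193 = 1.990.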